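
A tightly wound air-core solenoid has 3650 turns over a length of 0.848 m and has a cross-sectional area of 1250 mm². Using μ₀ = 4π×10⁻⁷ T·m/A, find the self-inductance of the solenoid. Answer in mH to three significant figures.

A = 1250 mm² = 1.250×10^-3 m².
For a long solenoid, L = μ₀N²A/ℓ.
L = (4π×10⁻⁷)(3650)²(1.250×10^-3)/(0.848 m) = 2.468×10^-2 H.

L ≈ 24.7 mH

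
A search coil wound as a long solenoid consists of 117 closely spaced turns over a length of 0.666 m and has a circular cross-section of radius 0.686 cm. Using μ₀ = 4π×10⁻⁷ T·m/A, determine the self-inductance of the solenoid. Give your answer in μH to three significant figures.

A = πr² = π(6.860×10^-3 m)² = 1.478×10^-4 m².
For a long solenoid, L = μ₀N²A/ℓ.
L = (4π×10⁻⁷)(117)²(1.478×10^-4)/(0.666 m) = 3.819×10^-6 H.

L ≈ 3.82 μH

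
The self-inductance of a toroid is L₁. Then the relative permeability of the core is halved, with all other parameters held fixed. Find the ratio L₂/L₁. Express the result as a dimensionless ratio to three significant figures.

For a toroid, L ∝ μᵣN²A/R.
L₂/L₁ = (0.5) = 0.500.

L₂/L₁ = 0.500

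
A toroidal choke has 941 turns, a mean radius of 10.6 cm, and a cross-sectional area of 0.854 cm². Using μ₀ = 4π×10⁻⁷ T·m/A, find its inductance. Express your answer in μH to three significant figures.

L ≈ 143 μH

For a thin toroid, L = μ₀N²A/(2πR).
L = (4π×10⁻⁷)(941)²(8.540×10^-5) / (2π×0.106 m) = 1.427×10^-4 H.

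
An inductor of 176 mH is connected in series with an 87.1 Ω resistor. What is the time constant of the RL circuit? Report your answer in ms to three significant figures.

τ = L/R = (0.176 H)/(87.1 Ω) = 2.021×10^-3 s.

τ ≈ 2.02 ms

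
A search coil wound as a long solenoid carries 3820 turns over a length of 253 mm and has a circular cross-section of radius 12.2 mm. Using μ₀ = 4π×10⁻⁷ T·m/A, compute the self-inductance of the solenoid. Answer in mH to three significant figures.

A = πr² = π(1.220×10^-2 m)² = 4.676×10^-4 m².
For a long solenoid, L = μ₀N²A/ℓ.
L = (4π×10⁻⁷)(3820)²(4.676×10^-4)/(0.253 m) = 3.389×10^-2 H.

L ≈ 33.9 mH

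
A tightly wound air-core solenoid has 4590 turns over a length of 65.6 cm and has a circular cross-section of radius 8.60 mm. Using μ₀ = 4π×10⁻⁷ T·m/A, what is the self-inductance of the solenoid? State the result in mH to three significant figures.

L ≈ 9.38 mH

A = πr² = π(8.600×10^-3 m)² = 2.324×10^-4 m².
For a long solenoid, L = μ₀N²A/ℓ.
L = (4π×10⁻⁷)(4590)²(2.324×10^-4)/(0.656 m) = 9.377×10^-3 H.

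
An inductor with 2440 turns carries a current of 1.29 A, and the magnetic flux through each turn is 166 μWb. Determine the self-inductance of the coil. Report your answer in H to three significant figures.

Self-inductance is defined by L = NΦ_B/I (flux linkage over current).
L = (2440)(1.660×10^-4 Wb)/(1.29 A) = 0.314 H.

L ≈ 0.314 H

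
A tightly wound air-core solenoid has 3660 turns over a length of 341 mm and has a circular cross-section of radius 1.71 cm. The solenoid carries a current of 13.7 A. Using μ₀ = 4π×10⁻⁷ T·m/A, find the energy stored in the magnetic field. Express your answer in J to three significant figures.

A = πr² = π(1.710×10^-2 m)² = 9.186×10^-4 m².
L = μ₀N²A/ℓ = (4π×10⁻⁷)(3660)²(9.186×10^-4)/(0.341) = 4.5348×10^-2 H.
U = ½LI² = ½(4.5348×10^-2)(13.7)² = 4.256 J.

U ≈ 4.26 J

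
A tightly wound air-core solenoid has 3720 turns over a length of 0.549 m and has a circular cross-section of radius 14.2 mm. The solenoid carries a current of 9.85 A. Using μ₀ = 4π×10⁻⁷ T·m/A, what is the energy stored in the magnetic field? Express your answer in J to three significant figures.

U ≈ 0.973 J

A = πr² = π(1.420×10^-2 m)² = 6.3347×10^-4 m².
L = μ₀N²A/ℓ = (4π×10⁻⁷)(3720)²(6.3347×10^-4)/(0.549) = 2.007×10^-2 H.
U = ½LI² = ½(2.007×10^-2)(9.85)² = 0.9734 J.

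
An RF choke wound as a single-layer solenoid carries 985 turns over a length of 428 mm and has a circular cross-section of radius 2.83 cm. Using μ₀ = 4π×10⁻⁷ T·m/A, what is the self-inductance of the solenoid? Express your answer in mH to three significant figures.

A = πr² = π(2.830×10^-2 m)² = 2.516×10^-3 m².
For a long solenoid, L = μ₀N²A/ℓ.
L = (4π×10⁻⁷)(985)²(2.516×10^-3)/(0.428 m) = 7.167×10^-3 H.

L ≈ 7.17 mH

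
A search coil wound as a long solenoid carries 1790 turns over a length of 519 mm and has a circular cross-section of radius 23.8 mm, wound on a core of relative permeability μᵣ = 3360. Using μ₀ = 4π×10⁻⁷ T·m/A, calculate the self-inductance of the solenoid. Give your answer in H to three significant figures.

L ≈ 46.4 H

A = πr² = π(2.380×10^-2 m)² = 1.780×10^-3 m².
For a long solenoid, L = μ₀μᵣN²A/ℓ.
L = (4π×10⁻⁷)(3360)(1790)²(1.780×10^-3)/(0.519 m) = 46.39 H.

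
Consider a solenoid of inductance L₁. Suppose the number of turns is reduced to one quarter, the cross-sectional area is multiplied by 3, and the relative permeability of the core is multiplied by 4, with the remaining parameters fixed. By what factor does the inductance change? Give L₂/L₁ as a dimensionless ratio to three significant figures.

L₂/L₁ = 0.750

For a solenoid, L ∝ μᵣN²A/ℓ.
L₂/L₁ = (0.25)^2 × (3) × (4) = 0.750.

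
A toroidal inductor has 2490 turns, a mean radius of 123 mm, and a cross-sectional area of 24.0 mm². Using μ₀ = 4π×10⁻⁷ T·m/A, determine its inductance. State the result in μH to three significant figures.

For a thin toroid, L = μ₀N²A/(2πR).
L = (4π×10⁻⁷)(2490)²(2.400×10^-5) / (2π×0.123 m) = 2.420×10^-4 H.

L ≈ 242 μH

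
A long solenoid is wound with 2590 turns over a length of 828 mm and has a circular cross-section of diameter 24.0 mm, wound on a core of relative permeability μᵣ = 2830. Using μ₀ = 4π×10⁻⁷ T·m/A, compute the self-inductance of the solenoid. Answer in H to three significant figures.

A = π(d/2)² = π(1.200×10^-2 m)² = 4.524×10^-4 m².
For a long solenoid, L = μ₀μᵣN²A/ℓ.
L = (4π×10⁻⁷)(2830)(2590)²(4.524×10^-4)/(0.828 m) = 13.03 H.

L ≈ 13.0 H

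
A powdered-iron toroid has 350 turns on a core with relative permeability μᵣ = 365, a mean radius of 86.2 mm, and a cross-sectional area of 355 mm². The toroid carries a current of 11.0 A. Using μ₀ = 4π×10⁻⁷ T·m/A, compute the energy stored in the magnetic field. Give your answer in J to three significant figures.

L = μ₀μᵣN²A/(2πR) = (4π×10⁻⁷)(365)(350)²(3.550×10^-4)/(2π×8.620×10^-2) = 3.683×10^-2 H.
U = ½LI² = ½(3.683×10^-2)(11.0)² = 2.228 J.

U ≈ 2.23 J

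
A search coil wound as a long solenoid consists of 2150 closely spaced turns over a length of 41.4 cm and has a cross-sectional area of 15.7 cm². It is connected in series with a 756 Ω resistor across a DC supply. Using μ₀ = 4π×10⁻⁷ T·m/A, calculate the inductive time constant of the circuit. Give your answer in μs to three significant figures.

τ ≈ 29.1 μs

A = 15.7 cm² = 1.570×10^-3 m².
L = μ₀N²A/ℓ = (4π×10⁻⁷)(2150)²(1.570×10^-3)/(0.414) = 2.203×10^-2 H.
τ = L/R = (2.203×10^-2)/(756) = 2.914×10^-5 s.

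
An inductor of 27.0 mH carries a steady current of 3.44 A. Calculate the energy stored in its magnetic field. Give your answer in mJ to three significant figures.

U ≈ 160 mJ

Stored magnetic energy: U = ½LI².
U = ½(2.700×10^-2 H)(3.44 A)² = 0.1598 J.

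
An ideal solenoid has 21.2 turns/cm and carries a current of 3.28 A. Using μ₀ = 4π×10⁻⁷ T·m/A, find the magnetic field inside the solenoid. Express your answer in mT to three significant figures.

Inside a long solenoid, B = μ₀nI.
B = (4π×10⁻⁷)(2.120×10^3 m⁻¹)(3.28 A) = 8.738×10^-3 T.

B ≈ 8.74 mT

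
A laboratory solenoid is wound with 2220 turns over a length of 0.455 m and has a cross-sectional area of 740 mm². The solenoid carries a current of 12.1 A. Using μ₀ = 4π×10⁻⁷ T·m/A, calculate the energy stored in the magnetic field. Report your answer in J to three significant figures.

A = 740 mm² = 7.400×10^-4 m².
L = μ₀N²A/ℓ = (4π×10⁻⁷)(2220)²(7.400×10^-4)/(0.455) = 1.007×10^-2 H.
U = ½LI² = ½(1.007×10^-2)(12.1)² = 0.7374 J.

U ≈ 0.737 J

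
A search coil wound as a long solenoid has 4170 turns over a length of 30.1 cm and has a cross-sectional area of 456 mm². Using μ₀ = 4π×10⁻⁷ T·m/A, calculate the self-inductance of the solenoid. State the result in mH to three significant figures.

A = 456 mm² = 4.560×10^-4 m².
For a long solenoid, L = μ₀N²A/ℓ.
L = (4π×10⁻⁷)(4170)²(4.560×10^-4)/(0.301 m) = 3.310×10^-2 H.

L ≈ 33.1 mH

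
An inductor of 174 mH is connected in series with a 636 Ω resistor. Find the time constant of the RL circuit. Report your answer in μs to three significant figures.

τ = L/R = (0.174 H)/(636 Ω) = 2.736×10^-4 s.

τ ≈ 274 μs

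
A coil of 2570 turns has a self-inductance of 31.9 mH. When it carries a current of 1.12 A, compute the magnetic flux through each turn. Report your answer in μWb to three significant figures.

Φ_B ≈ 13.9 μWb

From L = NΦ_B/I, the flux per turn is Φ_B = LI/N.
Φ_B = (3.190×10^-2 H)(1.12 A)/2570 = 1.390×10^-5 Wb.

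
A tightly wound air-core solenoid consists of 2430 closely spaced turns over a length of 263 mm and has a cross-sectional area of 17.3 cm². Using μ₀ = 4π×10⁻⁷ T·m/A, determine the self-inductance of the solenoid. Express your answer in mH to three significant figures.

L ≈ 48.8 mH

A = 17.3 cm² = 1.730×10^-3 m².
For a long solenoid, L = μ₀N²A/ℓ.
L = (4π×10⁻⁷)(2430)²(1.730×10^-3)/(0.263 m) = 4.881×10^-2 H.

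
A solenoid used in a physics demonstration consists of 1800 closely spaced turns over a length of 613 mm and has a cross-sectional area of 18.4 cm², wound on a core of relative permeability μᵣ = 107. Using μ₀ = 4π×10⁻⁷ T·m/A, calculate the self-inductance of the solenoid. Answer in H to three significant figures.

A = 18.4 cm² = 1.840×10^-3 m².
For a long solenoid, L = μ₀μᵣN²A/ℓ.
L = (4π×10⁻⁷)(107)(1800)²(1.840×10^-3)/(0.613 m) = 1.308 H.

L ≈ 1.31 H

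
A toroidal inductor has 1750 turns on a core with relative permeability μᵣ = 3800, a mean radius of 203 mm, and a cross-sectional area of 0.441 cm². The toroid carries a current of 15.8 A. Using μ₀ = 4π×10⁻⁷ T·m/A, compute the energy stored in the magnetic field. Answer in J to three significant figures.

L = μ₀μᵣN²A/(2πR) = (4π×10⁻⁷)(3800)(1750)²(4.410×10^-5)/(2π×0.203) = 0.5056 H.
U = ½LI² = ½(0.5056)(15.8)² = 63.11 J.

U ≈ 63.1 J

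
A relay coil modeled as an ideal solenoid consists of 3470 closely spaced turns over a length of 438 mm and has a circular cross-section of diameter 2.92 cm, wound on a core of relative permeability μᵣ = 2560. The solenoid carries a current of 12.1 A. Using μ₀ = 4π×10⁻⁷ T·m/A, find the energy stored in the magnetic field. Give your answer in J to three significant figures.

U ≈ 4340 J

A = π(d/2)² = π(1.460×10^-2 m)² = 6.697×10^-4 m².
L = μ₀μᵣN²A/ℓ = (4π×10⁻⁷)(2560)(3470)²(6.697×10^-4)/(0.438) = 59.22 H.
U = ½LI² = ½(59.22)(12.1)² = 4.335×10^3 J.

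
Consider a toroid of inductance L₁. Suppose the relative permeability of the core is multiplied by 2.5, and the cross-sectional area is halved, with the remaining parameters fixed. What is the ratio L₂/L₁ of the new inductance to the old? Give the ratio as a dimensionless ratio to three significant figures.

L₂/L₁ = 1.25

For a toroid, L ∝ μᵣN²A/R.
L₂/L₁ = (2.5) × (0.5) = 1.25.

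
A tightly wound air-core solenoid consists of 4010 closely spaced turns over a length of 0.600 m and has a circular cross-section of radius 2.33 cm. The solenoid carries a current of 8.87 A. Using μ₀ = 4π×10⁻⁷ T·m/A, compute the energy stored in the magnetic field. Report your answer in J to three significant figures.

A = πr² = π(2.330×10^-2 m)² = 1.706×10^-3 m².
L = μ₀N²A/ℓ = (4π×10⁻⁷)(4010)²(1.706×10^-3)/(0.6) = 5.744×10^-2 H.
U = ½LI² = ½(5.744×10^-2)(8.87)² = 2.26 J.

U ≈ 2.26 J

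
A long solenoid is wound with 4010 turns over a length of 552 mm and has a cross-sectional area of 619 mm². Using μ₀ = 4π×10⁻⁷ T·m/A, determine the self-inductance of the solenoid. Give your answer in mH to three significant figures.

A = 619 mm² = 6.190×10^-4 m².
For a long solenoid, L = μ₀N²A/ℓ.
L = (4π×10⁻⁷)(4010)²(6.190×10^-4)/(0.552 m) = 2.266×10^-2 H.

L ≈ 22.7 mH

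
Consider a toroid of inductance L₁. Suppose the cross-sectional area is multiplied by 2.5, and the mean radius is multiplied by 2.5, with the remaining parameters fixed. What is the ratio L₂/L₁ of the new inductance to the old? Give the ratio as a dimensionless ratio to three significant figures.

L₂/L₁ = 1.00

For a toroid, L ∝ μᵣN²A/R.
L₂/L₁ = (2.5) × (2.5)^-1 = 1.00.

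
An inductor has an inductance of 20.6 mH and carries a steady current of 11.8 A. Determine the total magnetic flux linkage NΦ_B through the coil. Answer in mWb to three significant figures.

NΦ_B ≈ 243 mWb

From L = NΦ_B/I, the flux linkage is NΦ_B = LI.
NΦ_B = (2.060×10^-2 H)(11.8 A) = 0.2431 Wb.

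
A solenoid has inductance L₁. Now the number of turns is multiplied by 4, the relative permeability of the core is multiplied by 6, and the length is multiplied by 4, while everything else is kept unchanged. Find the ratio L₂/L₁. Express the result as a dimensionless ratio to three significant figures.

L₂/L₁ = 24.0

For a solenoid, L ∝ μᵣN²A/ℓ.
L₂/L₁ = (4)^2 × (6) × (4)^-1 = 24.0.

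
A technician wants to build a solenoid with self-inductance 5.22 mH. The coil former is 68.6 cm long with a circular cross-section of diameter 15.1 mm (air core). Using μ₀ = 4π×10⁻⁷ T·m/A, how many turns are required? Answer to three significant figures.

A = π(d/2)² = π(7.550×10^-3 m)² = 1.791×10^-4 m².
From L = μ₀N²A/ℓ, N = √(Lℓ / (μ₀A)).
N = √[(5.220×10^-3)(0.686) / ((4π×10⁻⁷)×1.791×10^-4)] = √(1.591×10^7) ≈ 3989.1.

N ≈ 3990 turns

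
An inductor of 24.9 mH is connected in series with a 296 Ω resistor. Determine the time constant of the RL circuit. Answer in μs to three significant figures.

τ ≈ 84.1 μs

τ = L/R = (2.490×10^-2 H)/(296 Ω) = 8.412×10^-5 s.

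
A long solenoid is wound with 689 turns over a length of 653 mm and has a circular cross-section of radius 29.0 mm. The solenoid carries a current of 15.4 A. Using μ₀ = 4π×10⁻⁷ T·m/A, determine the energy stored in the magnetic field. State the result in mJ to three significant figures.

U ≈ 286 mJ

A = πr² = π(2.900×10^-2 m)² = 2.642×10^-3 m².
L = μ₀N²A/ℓ = (4π×10⁻⁷)(689)²(2.642×10^-3)/(0.653) = 2.414×10^-3 H.
U = ½LI² = ½(2.414×10^-3)(15.4)² = 0.2862 J.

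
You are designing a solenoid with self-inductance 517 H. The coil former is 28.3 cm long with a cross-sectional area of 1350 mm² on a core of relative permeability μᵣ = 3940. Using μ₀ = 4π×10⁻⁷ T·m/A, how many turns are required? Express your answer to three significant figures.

A = 1350 mm² = 1.350×10^-3 m².
From L = μ₀μᵣN²A/ℓ, N = √(Lℓ / (μ₀μᵣA)).
N = √[(517)(0.283) / ((4π×10⁻⁷)(3940)×1.350×10^-3)] = √(2.189×10^7) ≈ 4678.6.

N ≈ 4680 turns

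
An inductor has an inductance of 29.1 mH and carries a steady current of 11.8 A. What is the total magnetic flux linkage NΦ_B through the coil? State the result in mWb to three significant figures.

From L = NΦ_B/I, the flux linkage is NΦ_B = LI.
NΦ_B = (2.910×10^-2 H)(11.8 A) = 0.3434 Wb.

NΦ_B ≈ 343 mWb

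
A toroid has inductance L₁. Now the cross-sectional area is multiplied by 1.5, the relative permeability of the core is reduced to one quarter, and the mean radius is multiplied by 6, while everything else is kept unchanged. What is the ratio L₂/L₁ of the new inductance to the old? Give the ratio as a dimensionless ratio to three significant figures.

L₂/L₁ = 0.0625

For a toroid, L ∝ μᵣN²A/R.
L₂/L₁ = (1.5) × (0.25) × (6)^-1 = 0.0625.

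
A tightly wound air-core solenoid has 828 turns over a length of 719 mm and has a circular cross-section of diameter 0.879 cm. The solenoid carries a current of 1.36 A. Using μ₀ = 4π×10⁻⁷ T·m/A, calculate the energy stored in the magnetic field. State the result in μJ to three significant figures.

U ≈ 67.2 μJ

A = π(d/2)² = π(4.395×10^-3 m)² = 6.068×10^-5 m².
L = μ₀N²A/ℓ = (4π×10⁻⁷)(828)²(6.068×10^-5)/(0.719) = 7.271×10^-5 H.
U = ½LI² = ½(7.271×10^-5)(1.36)² = 6.724×10^-5 J.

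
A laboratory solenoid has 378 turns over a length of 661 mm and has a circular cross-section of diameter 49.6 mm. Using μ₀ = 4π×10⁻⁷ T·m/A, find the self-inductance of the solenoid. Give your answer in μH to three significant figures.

A = π(d/2)² = π(2.480×10^-2 m)² = 1.932×10^-3 m².
For a long solenoid, L = μ₀N²A/ℓ.
L = (4π×10⁻⁷)(378)²(1.932×10^-3)/(0.661 m) = 5.249×10^-4 H.

L ≈ 525 μH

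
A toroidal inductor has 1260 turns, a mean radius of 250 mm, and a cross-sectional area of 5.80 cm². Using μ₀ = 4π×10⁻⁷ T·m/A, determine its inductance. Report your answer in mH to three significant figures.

L ≈ 0.737 mH

For a thin toroid, L = μ₀N²A/(2πR).
L = (4π×10⁻⁷)(1260)²(5.800×10^-4) / (2π×0.25 m) = 7.366×10^-4 H.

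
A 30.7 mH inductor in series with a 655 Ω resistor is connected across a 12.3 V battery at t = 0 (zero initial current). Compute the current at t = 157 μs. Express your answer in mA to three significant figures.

τ = L/R = 3.070×10^-2/655 = 4.687×10^-5 s; final current I_∞ = ε/R = 12.3/655 = 1.878×10^-2 A.
I(t) = I_∞(1 − e^(−t/τ)) with t/τ = 3.350.
I = (1.878×10^-2)(1 − e^(−3.350)) = 1.812×10^-2 A.

I ≈ 18.1 mA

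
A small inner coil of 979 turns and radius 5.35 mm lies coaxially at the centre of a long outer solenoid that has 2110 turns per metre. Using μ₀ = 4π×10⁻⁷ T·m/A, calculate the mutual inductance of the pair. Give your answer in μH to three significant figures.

The outer solenoid produces a uniform field B₁ = μ₀n₁I₁ across the inner coil,
so the flux linkage is N₂Φ = N₂B₁A₂ = μ₀n₁N₂A₂·I₁, giving M = μ₀n₁N₂A₂.
A₂ = πr² = π(5.350×10^-3 m)² = 8.992×10^-5 m².
M = (4π×10⁻⁷)(2110)(979)(8.992×10^-5) = 2.334×10^-4 H.

M ≈ 233 μH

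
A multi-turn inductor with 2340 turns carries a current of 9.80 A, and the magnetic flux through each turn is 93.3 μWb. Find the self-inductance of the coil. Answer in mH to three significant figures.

Self-inductance is defined by L = NΦ_B/I (flux linkage over current).
L = (2340)(9.330×10^-5 Wb)/(9.80 A) = 2.228×10^-2 H.

L ≈ 22.3 mH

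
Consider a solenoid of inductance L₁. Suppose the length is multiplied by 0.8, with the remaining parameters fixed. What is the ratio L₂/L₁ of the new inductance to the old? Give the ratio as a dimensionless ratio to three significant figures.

For a solenoid, L ∝ μᵣN²A/ℓ.
L₂/L₁ = (0.8)^-1 = 1.25.

L₂/L₁ = 1.25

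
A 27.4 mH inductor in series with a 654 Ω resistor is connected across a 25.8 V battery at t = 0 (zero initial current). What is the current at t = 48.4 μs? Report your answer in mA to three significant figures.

τ = L/R = 2.740×10^-2/654 = 4.190×10^-5 s; final current I_∞ = ε/R = 25.8/654 = 3.94495×10^-2 A.
I(t) = I_∞(1 − e^(−t/τ)) with t/τ = 1.155.
I = (3.94495×10^-2)(1 − e^(−1.155)) = 2.702×10^-2 A.

I ≈ 27.0 mA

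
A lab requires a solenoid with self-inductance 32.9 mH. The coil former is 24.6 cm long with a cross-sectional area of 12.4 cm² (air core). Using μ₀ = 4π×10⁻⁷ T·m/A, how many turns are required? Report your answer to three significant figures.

N ≈ 2280 turns

A = 12.4 cm² = 1.240×10^-3 m².
From L = μ₀N²A/ℓ, N = √(Lℓ / (μ₀A)).
N = √[(3.290×10^-2)(0.246) / ((4π×10⁻⁷)×1.240×10^-3)] = √(5.194×10^6) ≈ 2279.0.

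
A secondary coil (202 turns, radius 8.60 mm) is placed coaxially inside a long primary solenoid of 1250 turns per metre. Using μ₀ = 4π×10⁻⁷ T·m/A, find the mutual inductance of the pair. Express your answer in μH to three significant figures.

M ≈ 73.7 μH

The outer solenoid produces a uniform field B₁ = μ₀n₁I₁ across the inner coil,
so the flux linkage is N₂Φ = N₂B₁A₂ = μ₀n₁N₂A₂·I₁, giving M = μ₀n₁N₂A₂.
A₂ = πr² = π(8.600×10^-3 m)² = 2.324×10^-4 m².
M = (4π×10⁻⁷)(1250)(202)(2.324×10^-4) = 7.373×10^-5 H.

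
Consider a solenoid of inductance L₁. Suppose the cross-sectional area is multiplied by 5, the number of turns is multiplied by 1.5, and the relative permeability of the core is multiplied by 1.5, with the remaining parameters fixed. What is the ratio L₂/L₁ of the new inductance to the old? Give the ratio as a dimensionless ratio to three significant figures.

L₂/L₁ = 16.9

For a solenoid, L ∝ μᵣN²A/ℓ.
L₂/L₁ = (5) × (1.5)^2 × (1.5) = 16.9.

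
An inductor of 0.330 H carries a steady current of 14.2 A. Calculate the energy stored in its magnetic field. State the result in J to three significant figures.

Stored magnetic energy: U = ½LI².
U = ½(0.33 H)(14.2 A)² = 33.27 J.

U ≈ 33.3 J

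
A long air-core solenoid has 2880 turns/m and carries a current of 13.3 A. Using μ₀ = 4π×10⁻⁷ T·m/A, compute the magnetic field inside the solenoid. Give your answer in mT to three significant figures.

Inside a long solenoid, B = μ₀nI.
B = (4π×10⁻⁷)(2.880×10^3 m⁻¹)(13.3 A) = 4.813×10^-2 T.

B ≈ 48.1 mT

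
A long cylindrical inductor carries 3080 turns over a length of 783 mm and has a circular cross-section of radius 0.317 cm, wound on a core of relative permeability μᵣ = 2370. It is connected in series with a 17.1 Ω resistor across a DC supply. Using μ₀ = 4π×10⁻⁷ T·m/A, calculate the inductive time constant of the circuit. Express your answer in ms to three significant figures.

A = πr² = π(3.170×10^-3 m)² = 3.157×10^-5 m².
L = μ₀μᵣN²A/ℓ = (4π×10⁻⁷)(2370)(3080)²(3.157×10^-5)/(0.783) = 1.139 H.
τ = L/R = (1.139)/(17.1) = 6.661×10^-2 s.

τ ≈ 66.6 ms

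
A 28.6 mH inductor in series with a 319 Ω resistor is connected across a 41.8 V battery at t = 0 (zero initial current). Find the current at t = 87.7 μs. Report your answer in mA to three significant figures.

τ = L/R = 2.860×10^-2/319 = 8.966×10^-5 s; final current I_∞ = ε/R = 41.8/319 = 0.131 A.
I(t) = I_∞(1 − e^(−t/τ)) with t/τ = 0.978.
I = (0.131)(1 − e^(−0.978)) = 8.177×10^-2 A.

I ≈ 81.8 mA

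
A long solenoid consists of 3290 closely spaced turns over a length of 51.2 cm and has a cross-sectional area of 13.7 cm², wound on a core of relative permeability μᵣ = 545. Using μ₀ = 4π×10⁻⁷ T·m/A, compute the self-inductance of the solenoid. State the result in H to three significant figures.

L ≈ 19.8 H

A = 13.7 cm² = 1.370×10^-3 m².
For a long solenoid, L = μ₀μᵣN²A/ℓ.
L = (4π×10⁻⁷)(545)(3290)²(1.370×10^-3)/(0.512 m) = 19.84 H.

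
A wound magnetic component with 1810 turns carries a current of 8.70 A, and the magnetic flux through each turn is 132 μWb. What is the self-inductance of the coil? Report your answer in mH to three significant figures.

Self-inductance is defined by L = NΦ_B/I (flux linkage over current).
L = (1810)(1.320×10^-4 Wb)/(8.70 A) = 2.746×10^-2 H.

L ≈ 27.5 mH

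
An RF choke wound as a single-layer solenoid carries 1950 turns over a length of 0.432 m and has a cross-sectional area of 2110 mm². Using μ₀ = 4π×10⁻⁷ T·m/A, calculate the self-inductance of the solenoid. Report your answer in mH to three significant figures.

A = 2110 mm² = 2.110×10^-3 m².
For a long solenoid, L = μ₀N²A/ℓ.
L = (4π×10⁻⁷)(1950)²(2.110×10^-3)/(0.432 m) = 2.334×10^-2 H.

L ≈ 23.3 mH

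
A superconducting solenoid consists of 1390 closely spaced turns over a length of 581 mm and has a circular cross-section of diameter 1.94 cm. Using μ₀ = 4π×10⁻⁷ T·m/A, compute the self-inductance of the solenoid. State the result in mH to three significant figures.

L ≈ 1.24 mH

A = π(d/2)² = π(9.700×10^-3 m)² = 2.956×10^-4 m².
For a long solenoid, L = μ₀N²A/ℓ.
L = (4π×10⁻⁷)(1390)²(2.956×10^-4)/(0.581 m) = 1.235×10^-3 H.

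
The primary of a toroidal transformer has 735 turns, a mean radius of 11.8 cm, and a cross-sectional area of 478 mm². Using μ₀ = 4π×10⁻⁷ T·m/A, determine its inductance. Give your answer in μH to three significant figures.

For a thin toroid, L = μ₀N²A/(2πR).
L = (4π×10⁻⁷)(735)²(4.780×10^-4) / (2π×0.118 m) = 4.377×10^-4 H.

L ≈ 438 μH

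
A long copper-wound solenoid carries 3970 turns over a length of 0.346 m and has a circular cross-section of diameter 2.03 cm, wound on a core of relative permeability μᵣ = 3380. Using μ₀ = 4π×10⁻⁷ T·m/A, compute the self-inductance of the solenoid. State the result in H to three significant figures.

L ≈ 62.6 H

A = π(d/2)² = π(1.015×10^-2 m)² = 3.237×10^-4 m².
For a long solenoid, L = μ₀μᵣN²A/ℓ.
L = (4π×10⁻⁷)(3380)(3970)²(3.237×10^-4)/(0.346 m) = 62.62 H.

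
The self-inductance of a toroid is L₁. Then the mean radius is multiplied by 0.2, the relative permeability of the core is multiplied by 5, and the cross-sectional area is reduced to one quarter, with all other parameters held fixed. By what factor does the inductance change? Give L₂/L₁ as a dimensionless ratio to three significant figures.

For a toroid, L ∝ μᵣN²A/R.
L₂/L₁ = (0.2)^-1 × (5) × (0.25) = 6.25.

L₂/L₁ = 6.25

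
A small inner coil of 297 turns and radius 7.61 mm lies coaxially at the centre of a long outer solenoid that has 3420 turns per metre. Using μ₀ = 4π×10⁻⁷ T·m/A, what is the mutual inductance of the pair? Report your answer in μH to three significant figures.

M ≈ 232 μH

The outer solenoid produces a uniform field B₁ = μ₀n₁I₁ across the inner coil,
so the flux linkage is N₂Φ = N₂B₁A₂ = μ₀n₁N₂A₂·I₁, giving M = μ₀n₁N₂A₂.
A₂ = πr² = π(7.610×10^-3 m)² = 1.819×10^-4 m².
M = (4π×10⁻⁷)(3420)(297)(1.819×10^-4) = 2.322×10^-4 H.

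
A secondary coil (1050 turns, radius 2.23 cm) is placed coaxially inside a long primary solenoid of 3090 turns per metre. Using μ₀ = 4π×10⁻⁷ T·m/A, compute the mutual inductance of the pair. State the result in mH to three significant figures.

The outer solenoid produces a uniform field B₁ = μ₀n₁I₁ across the inner coil,
so the flux linkage is N₂Φ = N₂B₁A₂ = μ₀n₁N₂A₂·I₁, giving M = μ₀n₁N₂A₂.
A₂ = πr² = π(2.230×10^-2 m)² = 1.562×10^-3 m².
M = (4π×10⁻⁷)(3090)(1050)(1.562×10^-3) = 6.370×10^-3 H.

M ≈ 6.37 mH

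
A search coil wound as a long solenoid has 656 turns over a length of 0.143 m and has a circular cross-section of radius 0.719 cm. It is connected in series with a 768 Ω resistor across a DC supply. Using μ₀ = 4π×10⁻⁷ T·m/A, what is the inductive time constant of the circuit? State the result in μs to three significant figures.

τ ≈ 0.800 μs

A = πr² = π(7.190×10^-3 m)² = 1.624×10^-4 m².
L = μ₀N²A/ℓ = (4π×10⁻⁷)(656)²(1.624×10^-4)/(0.143) = 6.142×10^-4 H.
τ = L/R = (6.142×10^-4)/(768) = 7.997×10^-7 s.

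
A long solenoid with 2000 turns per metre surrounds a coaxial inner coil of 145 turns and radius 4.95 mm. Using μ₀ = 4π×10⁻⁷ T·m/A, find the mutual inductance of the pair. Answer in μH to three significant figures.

M ≈ 28.1 μH

The outer solenoid produces a uniform field B₁ = μ₀n₁I₁ across the inner coil,
so the flux linkage is N₂Φ = N₂B₁A₂ = μ₀n₁N₂A₂·I₁, giving M = μ₀n₁N₂A₂.
A₂ = πr² = π(4.950×10^-3 m)² = 7.698×10^-5 m².
M = (4π×10⁻⁷)(2000)(145)(7.698×10^-5) = 2.805×10^-5 H.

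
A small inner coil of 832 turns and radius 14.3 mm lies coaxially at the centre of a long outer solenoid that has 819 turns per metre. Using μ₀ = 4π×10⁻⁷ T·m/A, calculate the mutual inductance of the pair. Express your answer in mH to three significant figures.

The outer solenoid produces a uniform field B₁ = μ₀n₁I₁ across the inner coil,
so the flux linkage is N₂Φ = N₂B₁A₂ = μ₀n₁N₂A₂·I₁, giving M = μ₀n₁N₂A₂.
A₂ = πr² = π(1.430×10^-2 m)² = 6.424×10^-4 m².
M = (4π×10⁻⁷)(819)(832)(6.424×10^-4) = 5.501×10^-4 H.

M ≈ 0.550 mH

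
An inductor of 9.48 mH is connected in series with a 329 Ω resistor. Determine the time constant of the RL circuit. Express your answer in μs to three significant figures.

τ ≈ 28.8 μs

τ = L/R = (9.480×10^-3 H)/(329 Ω) = 2.881×10^-5 s.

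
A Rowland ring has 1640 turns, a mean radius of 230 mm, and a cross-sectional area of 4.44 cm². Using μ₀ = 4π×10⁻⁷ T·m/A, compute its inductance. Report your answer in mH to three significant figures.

L ≈ 1.04 mH

For a thin toroid, L = μ₀N²A/(2πR).
L = (4π×10⁻⁷)(1640)²(4.440×10^-4) / (2π×0.23 m) = 1.038×10^-3 H.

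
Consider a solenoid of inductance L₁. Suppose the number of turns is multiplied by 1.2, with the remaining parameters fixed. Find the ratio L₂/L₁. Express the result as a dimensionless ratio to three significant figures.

L₂/L₁ = 1.44

For a solenoid, L ∝ μᵣN²A/ℓ.
L₂/L₁ = (1.2)^2 = 1.44.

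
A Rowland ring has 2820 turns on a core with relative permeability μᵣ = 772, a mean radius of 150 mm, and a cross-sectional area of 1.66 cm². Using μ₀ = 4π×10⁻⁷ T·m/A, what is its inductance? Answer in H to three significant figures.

L ≈ 1.36 H

For a thin toroid, L = μ₀μᵣN²A/(2πR).
L = (4π×10⁻⁷)(772)(2820)²(1.660×10^-4) / (2π×0.15 m) = 1.359 H.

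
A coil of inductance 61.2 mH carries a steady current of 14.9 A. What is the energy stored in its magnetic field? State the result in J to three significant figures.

U ≈ 6.79 J

Stored magnetic energy: U = ½LI².
U = ½(6.120×10^-2 H)(14.9 A)² = 6.794 J.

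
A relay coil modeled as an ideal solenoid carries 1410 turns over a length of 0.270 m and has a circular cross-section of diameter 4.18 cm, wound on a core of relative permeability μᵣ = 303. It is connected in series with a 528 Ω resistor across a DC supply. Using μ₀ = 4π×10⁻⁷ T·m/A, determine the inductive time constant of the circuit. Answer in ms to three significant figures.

A = π(d/2)² = π(2.090×10^-2 m)² = 1.372×10^-3 m².
L = μ₀μᵣN²A/ℓ = (4π×10⁻⁷)(303)(1410)²(1.372×10^-3)/(0.27) = 3.847 H.
τ = L/R = (3.847)/(528) = 7.287×10^-3 s.

τ ≈ 7.29 ms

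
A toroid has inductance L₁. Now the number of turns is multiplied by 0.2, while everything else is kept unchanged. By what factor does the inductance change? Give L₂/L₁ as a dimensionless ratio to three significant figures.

L₂/L₁ = 0.0400

For a toroid, L ∝ μᵣN²A/R.
L₂/L₁ = (0.2)^2 = 0.0400.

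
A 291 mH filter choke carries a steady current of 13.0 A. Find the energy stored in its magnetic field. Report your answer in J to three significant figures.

U ≈ 24.6 J

Stored magnetic energy: U = ½LI².
U = ½(0.291 H)(13.0 A)² = 24.59 J.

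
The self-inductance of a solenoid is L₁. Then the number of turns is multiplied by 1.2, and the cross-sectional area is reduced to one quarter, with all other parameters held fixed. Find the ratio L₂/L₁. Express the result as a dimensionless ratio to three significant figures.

For a solenoid, L ∝ μᵣN²A/ℓ.
L₂/L₁ = (1.2)^2 × (0.25) = 0.360.

L₂/L₁ = 0.360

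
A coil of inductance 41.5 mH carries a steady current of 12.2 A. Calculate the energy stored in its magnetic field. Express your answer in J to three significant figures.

U ≈ 3.09 J

Stored magnetic energy: U = ½LI².
U = ½(4.150×10^-2 H)(12.2 A)² = 3.088 J.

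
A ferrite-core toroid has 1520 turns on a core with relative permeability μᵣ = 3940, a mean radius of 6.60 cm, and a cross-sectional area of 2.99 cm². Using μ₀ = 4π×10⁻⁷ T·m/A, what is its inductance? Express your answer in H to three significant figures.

For a thin toroid, L = μ₀μᵣN²A/(2πR).
L = (4π×10⁻⁷)(3940)(1520)²(2.990×10^-4) / (2π×6.600×10^-2 m) = 8.248 H.

L ≈ 8.25 H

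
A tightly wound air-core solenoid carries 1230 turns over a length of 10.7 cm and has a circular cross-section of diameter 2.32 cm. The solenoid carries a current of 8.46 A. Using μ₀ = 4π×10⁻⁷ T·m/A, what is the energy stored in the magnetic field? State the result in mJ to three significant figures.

A = π(d/2)² = π(1.160×10^-2 m)² = 4.227×10^-4 m².
L = μ₀N²A/ℓ = (4π×10⁻⁷)(1230)²(4.227×10^-4)/(0.107) = 7.511×10^-3 H.
U = ½LI² = ½(7.511×10^-3)(8.46)² = 0.2688 J.

U ≈ 269 mJ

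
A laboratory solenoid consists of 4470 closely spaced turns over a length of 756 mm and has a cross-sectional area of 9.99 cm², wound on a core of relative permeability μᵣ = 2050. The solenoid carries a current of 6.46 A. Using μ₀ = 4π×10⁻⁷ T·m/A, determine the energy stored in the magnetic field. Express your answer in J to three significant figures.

U ≈ 1420 J

A = 9.99 cm² = 9.990×10^-4 m².
L = μ₀μᵣN²A/ℓ = (4π×10⁻⁷)(2050)(4470)²(9.990×10^-4)/(0.756) = 68.02 H.
U = ½LI² = ½(68.02)(6.46)² = 1.419×10^3 J.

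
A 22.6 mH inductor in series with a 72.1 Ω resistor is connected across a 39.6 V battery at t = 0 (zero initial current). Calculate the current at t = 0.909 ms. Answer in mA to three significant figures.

τ = L/R = 2.260×10^-2/72.1 = 3.1345×10^-4 s; final current I_∞ = ε/R = 39.6/72.1 = 0.5492 A.
I(t) = I_∞(1 − e^(−t/τ)) with t/τ = 2.900.
I = (0.5492)(1 − e^(−2.900)) = 0.519 A.

I ≈ 519 mA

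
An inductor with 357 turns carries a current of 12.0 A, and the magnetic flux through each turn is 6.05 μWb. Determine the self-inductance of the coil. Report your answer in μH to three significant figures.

L ≈ 180 μH

Self-inductance is defined by L = NΦ_B/I (flux linkage over current).
L = (357)(6.050×10^-6 Wb)/(12.0 A) = 1.800×10^-4 H.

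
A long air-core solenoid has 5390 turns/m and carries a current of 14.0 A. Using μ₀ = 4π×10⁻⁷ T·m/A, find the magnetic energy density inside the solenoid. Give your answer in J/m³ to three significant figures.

B = μ₀nI = (4π×10⁻⁷)(5.390×10^3)(14.0) = 9.483×10^-2 T.
u = B²/(2μ₀) = (9.483×10^-2)²/(2×4π×10⁻⁷) = 3.578×10^3 J/m³.

u ≈ 3580 J/m³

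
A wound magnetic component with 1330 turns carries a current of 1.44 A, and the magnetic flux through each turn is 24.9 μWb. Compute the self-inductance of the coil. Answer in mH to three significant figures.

L ≈ 23.0 mH

Self-inductance is defined by L = NΦ_B/I (flux linkage over current).
L = (1330)(2.490×10^-5 Wb)/(1.44 A) = 2.300×10^-2 H.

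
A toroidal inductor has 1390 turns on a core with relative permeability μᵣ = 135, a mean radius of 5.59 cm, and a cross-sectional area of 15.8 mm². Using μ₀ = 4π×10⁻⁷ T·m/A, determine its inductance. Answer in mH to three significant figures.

For a thin toroid, L = μ₀μᵣN²A/(2πR).
L = (4π×10⁻⁷)(135)(1390)²(1.580×10^-5) / (2π×5.590×10^-2 m) = 1.474×10^-2 H.

L ≈ 14.7 mH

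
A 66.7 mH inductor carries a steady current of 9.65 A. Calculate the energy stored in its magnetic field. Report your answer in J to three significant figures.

Stored magnetic energy: U = ½LI².
U = ½(6.670×10^-2 H)(9.65 A)² = 3.106 J.

U ≈ 3.11 J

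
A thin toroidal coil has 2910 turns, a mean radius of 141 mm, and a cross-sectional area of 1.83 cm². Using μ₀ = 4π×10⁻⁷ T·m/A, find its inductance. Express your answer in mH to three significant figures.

L ≈ 2.20 mH

For a thin toroid, L = μ₀N²A/(2πR).
L = (4π×10⁻⁷)(2910)²(1.830×10^-4) / (2π×0.141 m) = 2.198×10^-3 H.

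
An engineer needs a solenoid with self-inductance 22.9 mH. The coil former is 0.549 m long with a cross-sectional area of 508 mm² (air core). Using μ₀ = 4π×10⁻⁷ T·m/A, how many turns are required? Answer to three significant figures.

A = 508 mm² = 5.080×10^-4 m².
From L = μ₀N²A/ℓ, N = √(Lℓ / (μ₀A)).
N = √[(2.290×10^-2)(0.549) / ((4π×10⁻⁷)×5.080×10^-4)] = √(1.969×10^7) ≈ 4437.8.

N ≈ 4440 turns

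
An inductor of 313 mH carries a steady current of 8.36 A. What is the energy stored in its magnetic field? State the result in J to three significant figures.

Stored magnetic energy: U = ½LI².
U = ½(0.313 H)(8.36 A)² = 10.94 J.

U ≈ 10.9 J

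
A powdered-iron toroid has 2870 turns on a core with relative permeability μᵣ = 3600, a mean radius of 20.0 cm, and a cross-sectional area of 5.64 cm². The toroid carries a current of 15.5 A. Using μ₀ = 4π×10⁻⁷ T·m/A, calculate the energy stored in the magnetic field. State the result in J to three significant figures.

U ≈ 2010 J

L = μ₀μᵣN²A/(2πR) = (4π×10⁻⁷)(3600)(2870)²(5.640×10^-4)/(2π×0.2) = 16.72 H.
U = ½LI² = ½(16.72)(15.5)² = 2.009×10^3 J.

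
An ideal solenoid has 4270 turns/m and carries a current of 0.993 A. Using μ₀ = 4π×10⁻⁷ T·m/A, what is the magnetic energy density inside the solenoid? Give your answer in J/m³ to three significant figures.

u ≈ 11.3 J/m³

B = μ₀nI = (4π×10⁻⁷)(4.270×10^3)(0.993) = 5.328×10^-3 T.
u = B²/(2μ₀) = (5.328×10^-3)²/(2×4π×10⁻⁷) = 11.3 J/m³.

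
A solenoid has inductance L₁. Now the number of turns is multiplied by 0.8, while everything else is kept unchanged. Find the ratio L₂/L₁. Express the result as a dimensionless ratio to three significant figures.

L₂/L₁ = 0.640

For a solenoid, L ∝ μᵣN²A/ℓ.
L₂/L₁ = (0.8)^2 = 0.640.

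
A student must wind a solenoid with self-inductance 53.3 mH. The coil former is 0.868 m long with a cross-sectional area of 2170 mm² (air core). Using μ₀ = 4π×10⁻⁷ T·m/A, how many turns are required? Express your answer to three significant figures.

N ≈ 4120 turns

A = 2170 mm² = 2.170×10^-3 m².
From L = μ₀N²A/ℓ, N = √(Lℓ / (μ₀A)).
N = √[(5.330×10^-2)(0.868) / ((4π×10⁻⁷)×2.170×10^-3)] = √(1.697×10^7) ≈ 4119.0.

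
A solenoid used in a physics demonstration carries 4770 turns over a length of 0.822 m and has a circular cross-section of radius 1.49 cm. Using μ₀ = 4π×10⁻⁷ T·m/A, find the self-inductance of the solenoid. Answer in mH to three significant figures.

L ≈ 24.3 mH

A = πr² = π(1.490×10^-2 m)² = 6.9746×10^-4 m².
For a long solenoid, L = μ₀N²A/ℓ.
L = (4π×10⁻⁷)(4770)²(6.9746×10^-4)/(0.822 m) = 2.426×10^-2 H.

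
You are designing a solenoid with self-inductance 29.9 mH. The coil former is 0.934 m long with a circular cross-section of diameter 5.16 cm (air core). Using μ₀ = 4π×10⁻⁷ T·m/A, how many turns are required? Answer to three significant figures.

A = π(d/2)² = π(2.580×10^-2 m)² = 2.091×10^-3 m².
From L = μ₀N²A/ℓ, N = √(Lℓ / (μ₀A)).
N = √[(2.990×10^-2)(0.934) / ((4π×10⁻⁷)×2.091×10^-3)] = √(1.063×10^7) ≈ 3259.9.

N ≈ 3260 turns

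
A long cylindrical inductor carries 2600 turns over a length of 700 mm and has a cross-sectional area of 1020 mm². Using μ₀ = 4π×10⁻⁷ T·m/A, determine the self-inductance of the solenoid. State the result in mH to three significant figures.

L ≈ 12.4 mH

A = 1020 mm² = 1.020×10^-3 m².
For a long solenoid, L = μ₀N²A/ℓ.
L = (4π×10⁻⁷)(2600)²(1.020×10^-3)/(0.7 m) = 1.238×10^-2 H.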